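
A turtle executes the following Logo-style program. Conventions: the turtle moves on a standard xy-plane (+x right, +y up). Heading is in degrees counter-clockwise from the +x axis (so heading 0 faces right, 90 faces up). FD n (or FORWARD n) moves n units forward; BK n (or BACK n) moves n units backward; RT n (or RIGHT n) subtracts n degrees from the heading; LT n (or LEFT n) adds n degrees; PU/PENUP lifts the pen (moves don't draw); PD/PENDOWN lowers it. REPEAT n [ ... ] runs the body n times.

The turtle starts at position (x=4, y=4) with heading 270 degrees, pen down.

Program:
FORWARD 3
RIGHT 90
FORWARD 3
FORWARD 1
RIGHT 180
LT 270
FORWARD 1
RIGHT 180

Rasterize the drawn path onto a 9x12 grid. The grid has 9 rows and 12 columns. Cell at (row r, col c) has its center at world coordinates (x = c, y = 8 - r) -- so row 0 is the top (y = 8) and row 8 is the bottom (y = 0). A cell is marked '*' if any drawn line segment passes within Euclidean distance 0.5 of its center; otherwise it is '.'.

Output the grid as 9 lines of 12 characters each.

Answer: ............
............
............
............
....*.......
....*.......
....*.......
*****.......
*...........

Derivation:
Segment 0: (4,4) -> (4,1)
Segment 1: (4,1) -> (1,1)
Segment 2: (1,1) -> (-0,1)
Segment 3: (-0,1) -> (-0,0)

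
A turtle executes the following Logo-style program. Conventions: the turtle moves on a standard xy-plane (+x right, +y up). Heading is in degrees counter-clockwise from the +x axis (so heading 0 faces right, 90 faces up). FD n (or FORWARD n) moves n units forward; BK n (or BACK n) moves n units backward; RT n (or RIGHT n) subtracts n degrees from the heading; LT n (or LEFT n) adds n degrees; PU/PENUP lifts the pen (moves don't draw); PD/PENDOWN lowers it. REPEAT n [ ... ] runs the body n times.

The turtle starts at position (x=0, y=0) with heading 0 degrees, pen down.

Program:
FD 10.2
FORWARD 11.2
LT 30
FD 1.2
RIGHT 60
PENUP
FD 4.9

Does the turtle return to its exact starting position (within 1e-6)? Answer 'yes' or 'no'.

Executing turtle program step by step:
Start: pos=(0,0), heading=0, pen down
FD 10.2: (0,0) -> (10.2,0) [heading=0, draw]
FD 11.2: (10.2,0) -> (21.4,0) [heading=0, draw]
LT 30: heading 0 -> 30
FD 1.2: (21.4,0) -> (22.439,0.6) [heading=30, draw]
RT 60: heading 30 -> 330
PU: pen up
FD 4.9: (22.439,0.6) -> (26.683,-1.85) [heading=330, move]
Final: pos=(26.683,-1.85), heading=330, 3 segment(s) drawn

Start position: (0, 0)
Final position: (26.683, -1.85)
Distance = 26.747; >= 1e-6 -> NOT closed

Answer: no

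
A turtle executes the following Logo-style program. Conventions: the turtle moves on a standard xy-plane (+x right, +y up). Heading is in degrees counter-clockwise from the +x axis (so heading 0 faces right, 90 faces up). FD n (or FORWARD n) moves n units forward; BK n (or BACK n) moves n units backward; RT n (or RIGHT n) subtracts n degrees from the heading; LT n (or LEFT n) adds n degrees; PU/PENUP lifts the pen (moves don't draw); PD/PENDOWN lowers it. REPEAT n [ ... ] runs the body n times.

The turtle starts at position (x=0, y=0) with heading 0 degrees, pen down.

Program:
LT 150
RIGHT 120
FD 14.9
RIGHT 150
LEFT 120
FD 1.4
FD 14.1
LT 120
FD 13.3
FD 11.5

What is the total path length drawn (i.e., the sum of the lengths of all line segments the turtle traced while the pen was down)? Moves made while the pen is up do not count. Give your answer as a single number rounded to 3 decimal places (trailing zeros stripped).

Executing turtle program step by step:
Start: pos=(0,0), heading=0, pen down
LT 150: heading 0 -> 150
RT 120: heading 150 -> 30
FD 14.9: (0,0) -> (12.904,7.45) [heading=30, draw]
RT 150: heading 30 -> 240
LT 120: heading 240 -> 0
FD 1.4: (12.904,7.45) -> (14.304,7.45) [heading=0, draw]
FD 14.1: (14.304,7.45) -> (28.404,7.45) [heading=0, draw]
LT 120: heading 0 -> 120
FD 13.3: (28.404,7.45) -> (21.754,18.968) [heading=120, draw]
FD 11.5: (21.754,18.968) -> (16.004,28.927) [heading=120, draw]
Final: pos=(16.004,28.927), heading=120, 5 segment(s) drawn

Segment lengths:
  seg 1: (0,0) -> (12.904,7.45), length = 14.9
  seg 2: (12.904,7.45) -> (14.304,7.45), length = 1.4
  seg 3: (14.304,7.45) -> (28.404,7.45), length = 14.1
  seg 4: (28.404,7.45) -> (21.754,18.968), length = 13.3
  seg 5: (21.754,18.968) -> (16.004,28.927), length = 11.5
Total = 55.2

Answer: 55.2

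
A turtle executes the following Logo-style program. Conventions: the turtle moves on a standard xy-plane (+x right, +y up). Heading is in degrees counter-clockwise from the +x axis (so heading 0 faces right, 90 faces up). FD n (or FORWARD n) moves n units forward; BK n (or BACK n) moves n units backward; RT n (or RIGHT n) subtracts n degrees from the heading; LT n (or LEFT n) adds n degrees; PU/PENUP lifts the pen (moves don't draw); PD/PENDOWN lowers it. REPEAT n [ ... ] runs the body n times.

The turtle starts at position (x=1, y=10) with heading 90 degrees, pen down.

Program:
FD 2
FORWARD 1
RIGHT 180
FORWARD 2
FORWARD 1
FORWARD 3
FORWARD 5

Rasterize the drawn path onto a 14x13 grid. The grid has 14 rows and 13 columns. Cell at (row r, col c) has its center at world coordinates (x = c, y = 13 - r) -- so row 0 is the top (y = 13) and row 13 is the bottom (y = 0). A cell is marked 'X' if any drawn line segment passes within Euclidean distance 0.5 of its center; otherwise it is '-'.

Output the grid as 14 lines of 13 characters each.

Answer: -X-----------
-X-----------
-X-----------
-X-----------
-X-----------
-X-----------
-X-----------
-X-----------
-X-----------
-X-----------
-X-----------
-X-----------
-------------
-------------

Derivation:
Segment 0: (1,10) -> (1,12)
Segment 1: (1,12) -> (1,13)
Segment 2: (1,13) -> (1,11)
Segment 3: (1,11) -> (1,10)
Segment 4: (1,10) -> (1,7)
Segment 5: (1,7) -> (1,2)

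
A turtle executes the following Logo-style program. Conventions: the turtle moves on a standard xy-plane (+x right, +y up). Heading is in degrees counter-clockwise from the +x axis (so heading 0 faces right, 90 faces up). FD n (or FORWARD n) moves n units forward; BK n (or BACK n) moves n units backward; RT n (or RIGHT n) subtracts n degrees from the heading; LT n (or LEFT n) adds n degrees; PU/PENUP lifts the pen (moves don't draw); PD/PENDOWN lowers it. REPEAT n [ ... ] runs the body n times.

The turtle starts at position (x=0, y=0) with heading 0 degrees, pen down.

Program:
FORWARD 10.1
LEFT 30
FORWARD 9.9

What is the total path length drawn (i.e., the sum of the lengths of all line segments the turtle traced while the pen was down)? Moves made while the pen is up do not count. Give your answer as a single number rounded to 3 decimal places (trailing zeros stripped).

Executing turtle program step by step:
Start: pos=(0,0), heading=0, pen down
FD 10.1: (0,0) -> (10.1,0) [heading=0, draw]
LT 30: heading 0 -> 30
FD 9.9: (10.1,0) -> (18.674,4.95) [heading=30, draw]
Final: pos=(18.674,4.95), heading=30, 2 segment(s) drawn

Segment lengths:
  seg 1: (0,0) -> (10.1,0), length = 10.1
  seg 2: (10.1,0) -> (18.674,4.95), length = 9.9
Total = 20

Answer: 20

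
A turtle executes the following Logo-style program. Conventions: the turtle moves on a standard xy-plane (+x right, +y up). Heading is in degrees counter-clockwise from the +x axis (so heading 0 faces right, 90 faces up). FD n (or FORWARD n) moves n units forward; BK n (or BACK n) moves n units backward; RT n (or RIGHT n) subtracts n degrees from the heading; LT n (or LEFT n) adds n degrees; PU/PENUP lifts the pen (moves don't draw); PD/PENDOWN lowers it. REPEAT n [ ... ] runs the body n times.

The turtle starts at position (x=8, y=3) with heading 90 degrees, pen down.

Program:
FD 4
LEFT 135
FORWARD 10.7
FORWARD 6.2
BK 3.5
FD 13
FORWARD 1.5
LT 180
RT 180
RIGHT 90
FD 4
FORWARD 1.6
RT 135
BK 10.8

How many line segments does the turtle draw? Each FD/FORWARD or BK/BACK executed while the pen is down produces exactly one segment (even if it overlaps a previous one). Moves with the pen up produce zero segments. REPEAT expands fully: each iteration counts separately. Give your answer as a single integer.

Executing turtle program step by step:
Start: pos=(8,3), heading=90, pen down
FD 4: (8,3) -> (8,7) [heading=90, draw]
LT 135: heading 90 -> 225
FD 10.7: (8,7) -> (0.434,-0.566) [heading=225, draw]
FD 6.2: (0.434,-0.566) -> (-3.95,-4.95) [heading=225, draw]
BK 3.5: (-3.95,-4.95) -> (-1.475,-2.475) [heading=225, draw]
FD 13: (-1.475,-2.475) -> (-10.668,-11.668) [heading=225, draw]
FD 1.5: (-10.668,-11.668) -> (-11.728,-12.728) [heading=225, draw]
LT 180: heading 225 -> 45
RT 180: heading 45 -> 225
RT 90: heading 225 -> 135
FD 4: (-11.728,-12.728) -> (-14.557,-9.9) [heading=135, draw]
FD 1.6: (-14.557,-9.9) -> (-15.688,-8.768) [heading=135, draw]
RT 135: heading 135 -> 0
BK 10.8: (-15.688,-8.768) -> (-26.488,-8.768) [heading=0, draw]
Final: pos=(-26.488,-8.768), heading=0, 9 segment(s) drawn
Segments drawn: 9

Answer: 9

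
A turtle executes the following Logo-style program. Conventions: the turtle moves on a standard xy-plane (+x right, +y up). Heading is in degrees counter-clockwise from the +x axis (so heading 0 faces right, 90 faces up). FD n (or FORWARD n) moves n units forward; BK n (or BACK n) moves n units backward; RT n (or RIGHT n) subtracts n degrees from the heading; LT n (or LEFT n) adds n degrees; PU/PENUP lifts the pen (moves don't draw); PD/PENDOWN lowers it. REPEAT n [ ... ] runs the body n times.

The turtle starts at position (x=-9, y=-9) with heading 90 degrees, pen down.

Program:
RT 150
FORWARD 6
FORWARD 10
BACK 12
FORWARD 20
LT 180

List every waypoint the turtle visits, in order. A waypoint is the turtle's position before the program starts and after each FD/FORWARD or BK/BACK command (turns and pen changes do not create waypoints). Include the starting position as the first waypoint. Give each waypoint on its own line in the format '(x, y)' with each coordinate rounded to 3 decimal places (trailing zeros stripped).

Answer: (-9, -9)
(-6, -14.196)
(-1, -22.856)
(-7, -12.464)
(3, -29.785)

Derivation:
Executing turtle program step by step:
Start: pos=(-9,-9), heading=90, pen down
RT 150: heading 90 -> 300
FD 6: (-9,-9) -> (-6,-14.196) [heading=300, draw]
FD 10: (-6,-14.196) -> (-1,-22.856) [heading=300, draw]
BK 12: (-1,-22.856) -> (-7,-12.464) [heading=300, draw]
FD 20: (-7,-12.464) -> (3,-29.785) [heading=300, draw]
LT 180: heading 300 -> 120
Final: pos=(3,-29.785), heading=120, 4 segment(s) drawn
Waypoints (5 total):
(-9, -9)
(-6, -14.196)
(-1, -22.856)
(-7, -12.464)
(3, -29.785)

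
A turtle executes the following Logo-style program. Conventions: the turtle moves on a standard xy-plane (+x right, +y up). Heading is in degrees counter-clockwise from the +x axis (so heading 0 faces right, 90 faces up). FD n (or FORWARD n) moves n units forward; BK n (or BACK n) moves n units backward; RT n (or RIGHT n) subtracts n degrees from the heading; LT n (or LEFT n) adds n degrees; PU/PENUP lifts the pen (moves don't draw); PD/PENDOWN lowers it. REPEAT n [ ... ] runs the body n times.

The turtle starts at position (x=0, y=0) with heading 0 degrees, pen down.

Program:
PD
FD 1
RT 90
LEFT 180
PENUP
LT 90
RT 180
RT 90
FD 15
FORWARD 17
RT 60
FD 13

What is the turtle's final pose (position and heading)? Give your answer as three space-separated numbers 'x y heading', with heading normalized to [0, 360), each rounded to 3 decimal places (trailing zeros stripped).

Executing turtle program step by step:
Start: pos=(0,0), heading=0, pen down
PD: pen down
FD 1: (0,0) -> (1,0) [heading=0, draw]
RT 90: heading 0 -> 270
LT 180: heading 270 -> 90
PU: pen up
LT 90: heading 90 -> 180
RT 180: heading 180 -> 0
RT 90: heading 0 -> 270
FD 15: (1,0) -> (1,-15) [heading=270, move]
FD 17: (1,-15) -> (1,-32) [heading=270, move]
RT 60: heading 270 -> 210
FD 13: (1,-32) -> (-10.258,-38.5) [heading=210, move]
Final: pos=(-10.258,-38.5), heading=210, 1 segment(s) drawn

Answer: -10.258 -38.5 210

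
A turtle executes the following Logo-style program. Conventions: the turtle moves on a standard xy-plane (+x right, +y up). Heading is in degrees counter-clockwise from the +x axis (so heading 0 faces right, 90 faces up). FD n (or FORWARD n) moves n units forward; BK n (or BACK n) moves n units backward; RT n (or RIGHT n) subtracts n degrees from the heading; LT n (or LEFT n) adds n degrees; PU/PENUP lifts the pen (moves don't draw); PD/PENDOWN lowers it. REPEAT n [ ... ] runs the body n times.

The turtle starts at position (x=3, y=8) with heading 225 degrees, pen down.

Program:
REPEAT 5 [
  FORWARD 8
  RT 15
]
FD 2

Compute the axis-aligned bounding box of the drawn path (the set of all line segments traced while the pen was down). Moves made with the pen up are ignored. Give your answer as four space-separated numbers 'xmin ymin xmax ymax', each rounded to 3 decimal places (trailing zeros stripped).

Executing turtle program step by step:
Start: pos=(3,8), heading=225, pen down
REPEAT 5 [
  -- iteration 1/5 --
  FD 8: (3,8) -> (-2.657,2.343) [heading=225, draw]
  RT 15: heading 225 -> 210
  -- iteration 2/5 --
  FD 8: (-2.657,2.343) -> (-9.585,-1.657) [heading=210, draw]
  RT 15: heading 210 -> 195
  -- iteration 3/5 --
  FD 8: (-9.585,-1.657) -> (-17.312,-3.727) [heading=195, draw]
  RT 15: heading 195 -> 180
  -- iteration 4/5 --
  FD 8: (-17.312,-3.727) -> (-25.312,-3.727) [heading=180, draw]
  RT 15: heading 180 -> 165
  -- iteration 5/5 --
  FD 8: (-25.312,-3.727) -> (-33.04,-1.657) [heading=165, draw]
  RT 15: heading 165 -> 150
]
FD 2: (-33.04,-1.657) -> (-34.772,-0.657) [heading=150, draw]
Final: pos=(-34.772,-0.657), heading=150, 6 segment(s) drawn

Segment endpoints: x in {-34.772, -33.04, -25.312, -17.312, -9.585, -2.657, 3}, y in {-3.727, -3.727, -1.657, -1.657, -0.657, 2.343, 8}
xmin=-34.772, ymin=-3.727, xmax=3, ymax=8

Answer: -34.772 -3.727 3 8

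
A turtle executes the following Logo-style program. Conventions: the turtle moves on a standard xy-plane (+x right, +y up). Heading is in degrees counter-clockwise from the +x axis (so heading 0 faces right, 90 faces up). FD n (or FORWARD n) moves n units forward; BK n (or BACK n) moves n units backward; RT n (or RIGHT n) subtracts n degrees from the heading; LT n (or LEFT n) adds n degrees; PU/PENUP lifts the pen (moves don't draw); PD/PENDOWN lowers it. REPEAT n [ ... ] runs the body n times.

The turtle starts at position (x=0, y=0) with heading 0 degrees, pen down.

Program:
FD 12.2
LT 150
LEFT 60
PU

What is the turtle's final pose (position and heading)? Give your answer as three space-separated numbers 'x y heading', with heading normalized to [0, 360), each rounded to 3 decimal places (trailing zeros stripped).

Executing turtle program step by step:
Start: pos=(0,0), heading=0, pen down
FD 12.2: (0,0) -> (12.2,0) [heading=0, draw]
LT 150: heading 0 -> 150
LT 60: heading 150 -> 210
PU: pen up
Final: pos=(12.2,0), heading=210, 1 segment(s) drawn

Answer: 12.2 0 210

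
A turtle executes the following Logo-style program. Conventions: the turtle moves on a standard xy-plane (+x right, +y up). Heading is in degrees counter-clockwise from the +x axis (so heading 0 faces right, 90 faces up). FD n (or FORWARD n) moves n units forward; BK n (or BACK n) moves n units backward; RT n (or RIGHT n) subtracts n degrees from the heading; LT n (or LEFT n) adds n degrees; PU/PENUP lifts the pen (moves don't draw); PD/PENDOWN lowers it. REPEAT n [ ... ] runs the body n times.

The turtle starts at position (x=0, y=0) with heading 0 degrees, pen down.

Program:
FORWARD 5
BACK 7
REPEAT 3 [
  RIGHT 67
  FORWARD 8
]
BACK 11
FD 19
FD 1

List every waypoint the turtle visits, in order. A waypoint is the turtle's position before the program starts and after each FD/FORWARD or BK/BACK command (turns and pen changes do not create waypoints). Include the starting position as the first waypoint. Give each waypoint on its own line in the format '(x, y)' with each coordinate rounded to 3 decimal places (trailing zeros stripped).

Executing turtle program step by step:
Start: pos=(0,0), heading=0, pen down
FD 5: (0,0) -> (5,0) [heading=0, draw]
BK 7: (5,0) -> (-2,0) [heading=0, draw]
REPEAT 3 [
  -- iteration 1/3 --
  RT 67: heading 0 -> 293
  FD 8: (-2,0) -> (1.126,-7.364) [heading=293, draw]
  -- iteration 2/3 --
  RT 67: heading 293 -> 226
  FD 8: (1.126,-7.364) -> (-4.431,-13.119) [heading=226, draw]
  -- iteration 3/3 --
  RT 67: heading 226 -> 159
  FD 8: (-4.431,-13.119) -> (-11.9,-10.252) [heading=159, draw]
]
BK 11: (-11.9,-10.252) -> (-1.631,-14.194) [heading=159, draw]
FD 19: (-1.631,-14.194) -> (-19.369,-7.385) [heading=159, draw]
FD 1: (-19.369,-7.385) -> (-20.302,-7.027) [heading=159, draw]
Final: pos=(-20.302,-7.027), heading=159, 8 segment(s) drawn
Waypoints (9 total):
(0, 0)
(5, 0)
(-2, 0)
(1.126, -7.364)
(-4.431, -13.119)
(-11.9, -10.252)
(-1.631, -14.194)
(-19.369, -7.385)
(-20.302, -7.027)

Answer: (0, 0)
(5, 0)
(-2, 0)
(1.126, -7.364)
(-4.431, -13.119)
(-11.9, -10.252)
(-1.631, -14.194)
(-19.369, -7.385)
(-20.302, -7.027)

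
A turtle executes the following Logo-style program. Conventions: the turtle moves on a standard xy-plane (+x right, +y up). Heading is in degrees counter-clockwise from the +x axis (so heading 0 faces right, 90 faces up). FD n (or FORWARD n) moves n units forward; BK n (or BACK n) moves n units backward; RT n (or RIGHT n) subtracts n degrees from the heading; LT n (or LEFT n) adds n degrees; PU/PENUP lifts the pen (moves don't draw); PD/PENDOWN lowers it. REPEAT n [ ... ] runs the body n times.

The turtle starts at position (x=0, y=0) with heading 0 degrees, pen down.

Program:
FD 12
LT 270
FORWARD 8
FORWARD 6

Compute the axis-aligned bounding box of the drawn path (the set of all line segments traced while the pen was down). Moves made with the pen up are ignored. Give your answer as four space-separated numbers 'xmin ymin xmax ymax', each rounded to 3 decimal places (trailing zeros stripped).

Executing turtle program step by step:
Start: pos=(0,0), heading=0, pen down
FD 12: (0,0) -> (12,0) [heading=0, draw]
LT 270: heading 0 -> 270
FD 8: (12,0) -> (12,-8) [heading=270, draw]
FD 6: (12,-8) -> (12,-14) [heading=270, draw]
Final: pos=(12,-14), heading=270, 3 segment(s) drawn

Segment endpoints: x in {0, 12, 12, 12}, y in {-14, -8, 0}
xmin=0, ymin=-14, xmax=12, ymax=0

Answer: 0 -14 12 0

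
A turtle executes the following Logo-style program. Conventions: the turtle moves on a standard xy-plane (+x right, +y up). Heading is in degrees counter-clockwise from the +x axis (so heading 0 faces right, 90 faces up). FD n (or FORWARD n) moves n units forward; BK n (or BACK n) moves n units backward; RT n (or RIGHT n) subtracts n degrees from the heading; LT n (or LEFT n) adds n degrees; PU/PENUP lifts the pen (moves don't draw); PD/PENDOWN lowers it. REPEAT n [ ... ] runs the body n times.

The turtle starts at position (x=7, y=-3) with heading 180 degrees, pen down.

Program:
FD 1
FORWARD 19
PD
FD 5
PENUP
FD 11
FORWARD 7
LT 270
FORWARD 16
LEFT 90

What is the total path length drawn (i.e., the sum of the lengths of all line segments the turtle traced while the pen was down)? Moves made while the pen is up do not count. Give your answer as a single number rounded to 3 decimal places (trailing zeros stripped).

Answer: 25

Derivation:
Executing turtle program step by step:
Start: pos=(7,-3), heading=180, pen down
FD 1: (7,-3) -> (6,-3) [heading=180, draw]
FD 19: (6,-3) -> (-13,-3) [heading=180, draw]
PD: pen down
FD 5: (-13,-3) -> (-18,-3) [heading=180, draw]
PU: pen up
FD 11: (-18,-3) -> (-29,-3) [heading=180, move]
FD 7: (-29,-3) -> (-36,-3) [heading=180, move]
LT 270: heading 180 -> 90
FD 16: (-36,-3) -> (-36,13) [heading=90, move]
LT 90: heading 90 -> 180
Final: pos=(-36,13), heading=180, 3 segment(s) drawn

Segment lengths:
  seg 1: (7,-3) -> (6,-3), length = 1
  seg 2: (6,-3) -> (-13,-3), length = 19
  seg 3: (-13,-3) -> (-18,-3), length = 5
Total = 25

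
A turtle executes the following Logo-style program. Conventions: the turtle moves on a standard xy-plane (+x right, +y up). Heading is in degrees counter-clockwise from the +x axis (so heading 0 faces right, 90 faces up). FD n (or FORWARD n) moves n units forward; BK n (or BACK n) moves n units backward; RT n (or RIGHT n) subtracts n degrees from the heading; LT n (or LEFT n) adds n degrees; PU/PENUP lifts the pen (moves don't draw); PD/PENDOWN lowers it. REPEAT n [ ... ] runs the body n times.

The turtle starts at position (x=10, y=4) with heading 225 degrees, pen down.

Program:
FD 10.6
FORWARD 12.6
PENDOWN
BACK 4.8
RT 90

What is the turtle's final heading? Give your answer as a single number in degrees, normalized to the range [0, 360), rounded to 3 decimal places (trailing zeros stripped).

Executing turtle program step by step:
Start: pos=(10,4), heading=225, pen down
FD 10.6: (10,4) -> (2.505,-3.495) [heading=225, draw]
FD 12.6: (2.505,-3.495) -> (-6.405,-12.405) [heading=225, draw]
PD: pen down
BK 4.8: (-6.405,-12.405) -> (-3.011,-9.011) [heading=225, draw]
RT 90: heading 225 -> 135
Final: pos=(-3.011,-9.011), heading=135, 3 segment(s) drawn

Answer: 135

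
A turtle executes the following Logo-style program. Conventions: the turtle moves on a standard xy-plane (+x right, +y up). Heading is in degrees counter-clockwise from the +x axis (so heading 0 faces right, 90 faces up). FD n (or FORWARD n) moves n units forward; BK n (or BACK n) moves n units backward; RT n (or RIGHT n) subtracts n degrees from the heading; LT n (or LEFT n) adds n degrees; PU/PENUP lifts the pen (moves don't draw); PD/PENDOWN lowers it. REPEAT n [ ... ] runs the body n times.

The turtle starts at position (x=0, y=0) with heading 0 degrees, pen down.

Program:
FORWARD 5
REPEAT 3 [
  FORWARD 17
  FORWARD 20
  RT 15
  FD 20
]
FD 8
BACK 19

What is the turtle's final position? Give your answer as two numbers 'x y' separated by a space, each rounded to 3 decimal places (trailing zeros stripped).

Answer: 152.785 -49.617

Derivation:
Executing turtle program step by step:
Start: pos=(0,0), heading=0, pen down
FD 5: (0,0) -> (5,0) [heading=0, draw]
REPEAT 3 [
  -- iteration 1/3 --
  FD 17: (5,0) -> (22,0) [heading=0, draw]
  FD 20: (22,0) -> (42,0) [heading=0, draw]
  RT 15: heading 0 -> 345
  FD 20: (42,0) -> (61.319,-5.176) [heading=345, draw]
  -- iteration 2/3 --
  FD 17: (61.319,-5.176) -> (77.739,-9.576) [heading=345, draw]
  FD 20: (77.739,-9.576) -> (97.058,-14.753) [heading=345, draw]
  RT 15: heading 345 -> 330
  FD 20: (97.058,-14.753) -> (114.378,-24.753) [heading=330, draw]
  -- iteration 3/3 --
  FD 17: (114.378,-24.753) -> (129.101,-33.253) [heading=330, draw]
  FD 20: (129.101,-33.253) -> (146.421,-43.253) [heading=330, draw]
  RT 15: heading 330 -> 315
  FD 20: (146.421,-43.253) -> (160.563,-57.395) [heading=315, draw]
]
FD 8: (160.563,-57.395) -> (166.22,-63.052) [heading=315, draw]
BK 19: (166.22,-63.052) -> (152.785,-49.617) [heading=315, draw]
Final: pos=(152.785,-49.617), heading=315, 12 segment(s) drawn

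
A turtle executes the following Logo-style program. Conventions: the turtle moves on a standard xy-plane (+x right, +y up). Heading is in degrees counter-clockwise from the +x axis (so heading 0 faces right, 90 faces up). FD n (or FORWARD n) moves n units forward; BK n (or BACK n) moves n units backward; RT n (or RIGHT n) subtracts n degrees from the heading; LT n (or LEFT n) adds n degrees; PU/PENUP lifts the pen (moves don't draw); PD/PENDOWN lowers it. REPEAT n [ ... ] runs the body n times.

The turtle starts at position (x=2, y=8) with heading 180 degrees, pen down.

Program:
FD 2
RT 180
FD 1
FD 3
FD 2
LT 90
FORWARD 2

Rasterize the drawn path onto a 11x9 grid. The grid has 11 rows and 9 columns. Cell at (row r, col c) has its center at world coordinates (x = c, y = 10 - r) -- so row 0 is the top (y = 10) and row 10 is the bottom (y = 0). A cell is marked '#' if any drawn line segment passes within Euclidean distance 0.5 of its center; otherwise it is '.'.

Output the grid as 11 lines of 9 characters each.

Segment 0: (2,8) -> (0,8)
Segment 1: (0,8) -> (1,8)
Segment 2: (1,8) -> (4,8)
Segment 3: (4,8) -> (6,8)
Segment 4: (6,8) -> (6,10)

Answer: ......#..
......#..
#######..
.........
.........
.........
.........
.........
.........
.........
.........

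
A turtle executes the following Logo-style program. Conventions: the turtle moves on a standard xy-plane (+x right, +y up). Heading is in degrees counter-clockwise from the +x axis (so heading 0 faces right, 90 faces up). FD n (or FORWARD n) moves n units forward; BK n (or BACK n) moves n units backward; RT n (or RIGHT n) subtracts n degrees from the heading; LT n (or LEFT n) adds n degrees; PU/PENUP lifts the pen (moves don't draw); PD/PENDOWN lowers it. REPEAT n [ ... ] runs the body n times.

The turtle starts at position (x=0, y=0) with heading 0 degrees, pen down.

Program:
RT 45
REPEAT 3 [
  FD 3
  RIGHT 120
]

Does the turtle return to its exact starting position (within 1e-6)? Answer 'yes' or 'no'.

Answer: yes

Derivation:
Executing turtle program step by step:
Start: pos=(0,0), heading=0, pen down
RT 45: heading 0 -> 315
REPEAT 3 [
  -- iteration 1/3 --
  FD 3: (0,0) -> (2.121,-2.121) [heading=315, draw]
  RT 120: heading 315 -> 195
  -- iteration 2/3 --
  FD 3: (2.121,-2.121) -> (-0.776,-2.898) [heading=195, draw]
  RT 120: heading 195 -> 75
  -- iteration 3/3 --
  FD 3: (-0.776,-2.898) -> (0,0) [heading=75, draw]
  RT 120: heading 75 -> 315
]
Final: pos=(0,0), heading=315, 3 segment(s) drawn

Start position: (0, 0)
Final position: (0, 0)
Distance = 0; < 1e-6 -> CLOSED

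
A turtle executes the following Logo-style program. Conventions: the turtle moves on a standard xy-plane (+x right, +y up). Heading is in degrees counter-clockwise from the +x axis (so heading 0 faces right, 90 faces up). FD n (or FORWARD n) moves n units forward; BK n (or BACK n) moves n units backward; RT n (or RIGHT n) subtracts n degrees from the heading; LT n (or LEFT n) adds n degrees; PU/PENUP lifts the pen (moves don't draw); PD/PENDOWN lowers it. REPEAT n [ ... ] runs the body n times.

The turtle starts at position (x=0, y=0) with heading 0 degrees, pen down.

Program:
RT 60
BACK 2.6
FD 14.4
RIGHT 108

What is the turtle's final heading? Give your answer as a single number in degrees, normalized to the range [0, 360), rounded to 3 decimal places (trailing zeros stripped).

Executing turtle program step by step:
Start: pos=(0,0), heading=0, pen down
RT 60: heading 0 -> 300
BK 2.6: (0,0) -> (-1.3,2.252) [heading=300, draw]
FD 14.4: (-1.3,2.252) -> (5.9,-10.219) [heading=300, draw]
RT 108: heading 300 -> 192
Final: pos=(5.9,-10.219), heading=192, 2 segment(s) drawn

Answer: 192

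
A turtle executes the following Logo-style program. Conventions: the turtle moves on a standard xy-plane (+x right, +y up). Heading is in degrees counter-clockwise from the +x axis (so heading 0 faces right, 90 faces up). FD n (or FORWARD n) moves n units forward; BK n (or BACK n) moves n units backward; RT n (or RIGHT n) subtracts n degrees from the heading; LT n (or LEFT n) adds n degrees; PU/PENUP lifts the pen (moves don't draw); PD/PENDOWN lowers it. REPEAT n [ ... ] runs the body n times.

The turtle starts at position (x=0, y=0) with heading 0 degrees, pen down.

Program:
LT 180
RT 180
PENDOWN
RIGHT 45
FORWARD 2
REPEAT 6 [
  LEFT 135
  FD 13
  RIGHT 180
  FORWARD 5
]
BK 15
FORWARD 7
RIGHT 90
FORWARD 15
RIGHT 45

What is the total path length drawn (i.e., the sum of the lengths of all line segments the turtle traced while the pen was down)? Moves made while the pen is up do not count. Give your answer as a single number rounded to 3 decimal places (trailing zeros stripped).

Executing turtle program step by step:
Start: pos=(0,0), heading=0, pen down
LT 180: heading 0 -> 180
RT 180: heading 180 -> 0
PD: pen down
RT 45: heading 0 -> 315
FD 2: (0,0) -> (1.414,-1.414) [heading=315, draw]
REPEAT 6 [
  -- iteration 1/6 --
  LT 135: heading 315 -> 90
  FD 13: (1.414,-1.414) -> (1.414,11.586) [heading=90, draw]
  RT 180: heading 90 -> 270
  FD 5: (1.414,11.586) -> (1.414,6.586) [heading=270, draw]
  -- iteration 2/6 --
  LT 135: heading 270 -> 45
  FD 13: (1.414,6.586) -> (10.607,15.778) [heading=45, draw]
  RT 180: heading 45 -> 225
  FD 5: (10.607,15.778) -> (7.071,12.243) [heading=225, draw]
  -- iteration 3/6 --
  LT 135: heading 225 -> 0
  FD 13: (7.071,12.243) -> (20.071,12.243) [heading=0, draw]
  RT 180: heading 0 -> 180
  FD 5: (20.071,12.243) -> (15.071,12.243) [heading=180, draw]
  -- iteration 4/6 --
  LT 135: heading 180 -> 315
  FD 13: (15.071,12.243) -> (24.263,3.05) [heading=315, draw]
  RT 180: heading 315 -> 135
  FD 5: (24.263,3.05) -> (20.728,6.586) [heading=135, draw]
  -- iteration 5/6 --
  LT 135: heading 135 -> 270
  FD 13: (20.728,6.586) -> (20.728,-6.414) [heading=270, draw]
  RT 180: heading 270 -> 90
  FD 5: (20.728,-6.414) -> (20.728,-1.414) [heading=90, draw]
  -- iteration 6/6 --
  LT 135: heading 90 -> 225
  FD 13: (20.728,-1.414) -> (11.536,-10.607) [heading=225, draw]
  RT 180: heading 225 -> 45
  FD 5: (11.536,-10.607) -> (15.071,-7.071) [heading=45, draw]
]
BK 15: (15.071,-7.071) -> (4.464,-17.678) [heading=45, draw]
FD 7: (4.464,-17.678) -> (9.414,-12.728) [heading=45, draw]
RT 90: heading 45 -> 315
FD 15: (9.414,-12.728) -> (20.021,-23.335) [heading=315, draw]
RT 45: heading 315 -> 270
Final: pos=(20.021,-23.335), heading=270, 16 segment(s) drawn

Segment lengths:
  seg 1: (0,0) -> (1.414,-1.414), length = 2
  seg 2: (1.414,-1.414) -> (1.414,11.586), length = 13
  seg 3: (1.414,11.586) -> (1.414,6.586), length = 5
  seg 4: (1.414,6.586) -> (10.607,15.778), length = 13
  seg 5: (10.607,15.778) -> (7.071,12.243), length = 5
  seg 6: (7.071,12.243) -> (20.071,12.243), length = 13
  seg 7: (20.071,12.243) -> (15.071,12.243), length = 5
  seg 8: (15.071,12.243) -> (24.263,3.05), length = 13
  seg 9: (24.263,3.05) -> (20.728,6.586), length = 5
  seg 10: (20.728,6.586) -> (20.728,-6.414), length = 13
  seg 11: (20.728,-6.414) -> (20.728,-1.414), length = 5
  seg 12: (20.728,-1.414) -> (11.536,-10.607), length = 13
  seg 13: (11.536,-10.607) -> (15.071,-7.071), length = 5
  seg 14: (15.071,-7.071) -> (4.464,-17.678), length = 15
  seg 15: (4.464,-17.678) -> (9.414,-12.728), length = 7
  seg 16: (9.414,-12.728) -> (20.021,-23.335), length = 15
Total = 147

Answer: 147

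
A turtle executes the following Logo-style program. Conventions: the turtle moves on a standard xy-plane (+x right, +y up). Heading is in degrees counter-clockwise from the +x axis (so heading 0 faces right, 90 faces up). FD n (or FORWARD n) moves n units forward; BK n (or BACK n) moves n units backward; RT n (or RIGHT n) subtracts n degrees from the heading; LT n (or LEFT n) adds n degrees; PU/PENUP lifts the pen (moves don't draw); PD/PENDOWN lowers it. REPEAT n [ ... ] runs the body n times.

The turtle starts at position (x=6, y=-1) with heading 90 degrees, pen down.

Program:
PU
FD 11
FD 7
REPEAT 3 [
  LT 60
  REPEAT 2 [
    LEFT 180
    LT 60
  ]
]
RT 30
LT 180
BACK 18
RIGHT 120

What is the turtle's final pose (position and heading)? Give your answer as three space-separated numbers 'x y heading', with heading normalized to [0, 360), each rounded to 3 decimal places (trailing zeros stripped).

Executing turtle program step by step:
Start: pos=(6,-1), heading=90, pen down
PU: pen up
FD 11: (6,-1) -> (6,10) [heading=90, move]
FD 7: (6,10) -> (6,17) [heading=90, move]
REPEAT 3 [
  -- iteration 1/3 --
  LT 60: heading 90 -> 150
  REPEAT 2 [
    -- iteration 1/2 --
    LT 180: heading 150 -> 330
    LT 60: heading 330 -> 30
    -- iteration 2/2 --
    LT 180: heading 30 -> 210
    LT 60: heading 210 -> 270
  ]
  -- iteration 2/3 --
  LT 60: heading 270 -> 330
  REPEAT 2 [
    -- iteration 1/2 --
    LT 180: heading 330 -> 150
    LT 60: heading 150 -> 210
    -- iteration 2/2 --
    LT 180: heading 210 -> 30
    LT 60: heading 30 -> 90
  ]
  -- iteration 3/3 --
  LT 60: heading 90 -> 150
  REPEAT 2 [
    -- iteration 1/2 --
    LT 180: heading 150 -> 330
    LT 60: heading 330 -> 30
    -- iteration 2/2 --
    LT 180: heading 30 -> 210
    LT 60: heading 210 -> 270
  ]
]
RT 30: heading 270 -> 240
LT 180: heading 240 -> 60
BK 18: (6,17) -> (-3,1.412) [heading=60, move]
RT 120: heading 60 -> 300
Final: pos=(-3,1.412), heading=300, 0 segment(s) drawn

Answer: -3 1.412 300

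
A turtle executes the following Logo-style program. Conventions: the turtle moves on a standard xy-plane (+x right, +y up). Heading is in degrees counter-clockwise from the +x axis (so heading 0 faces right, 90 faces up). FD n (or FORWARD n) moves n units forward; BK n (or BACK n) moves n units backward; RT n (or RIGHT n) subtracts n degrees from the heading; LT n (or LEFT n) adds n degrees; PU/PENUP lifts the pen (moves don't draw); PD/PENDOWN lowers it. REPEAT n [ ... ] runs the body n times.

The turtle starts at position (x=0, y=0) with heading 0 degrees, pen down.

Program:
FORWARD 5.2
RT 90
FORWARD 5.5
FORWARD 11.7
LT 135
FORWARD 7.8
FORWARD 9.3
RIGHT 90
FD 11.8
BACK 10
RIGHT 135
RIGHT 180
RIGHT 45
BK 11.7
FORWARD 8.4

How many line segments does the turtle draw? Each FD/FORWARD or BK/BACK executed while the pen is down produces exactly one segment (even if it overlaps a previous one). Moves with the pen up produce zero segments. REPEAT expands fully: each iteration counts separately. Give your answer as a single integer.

Answer: 9

Derivation:
Executing turtle program step by step:
Start: pos=(0,0), heading=0, pen down
FD 5.2: (0,0) -> (5.2,0) [heading=0, draw]
RT 90: heading 0 -> 270
FD 5.5: (5.2,0) -> (5.2,-5.5) [heading=270, draw]
FD 11.7: (5.2,-5.5) -> (5.2,-17.2) [heading=270, draw]
LT 135: heading 270 -> 45
FD 7.8: (5.2,-17.2) -> (10.715,-11.685) [heading=45, draw]
FD 9.3: (10.715,-11.685) -> (17.292,-5.108) [heading=45, draw]
RT 90: heading 45 -> 315
FD 11.8: (17.292,-5.108) -> (25.635,-13.452) [heading=315, draw]
BK 10: (25.635,-13.452) -> (18.564,-6.381) [heading=315, draw]
RT 135: heading 315 -> 180
RT 180: heading 180 -> 0
RT 45: heading 0 -> 315
BK 11.7: (18.564,-6.381) -> (10.291,1.892) [heading=315, draw]
FD 8.4: (10.291,1.892) -> (16.231,-4.048) [heading=315, draw]
Final: pos=(16.231,-4.048), heading=315, 9 segment(s) drawn
Segments drawn: 9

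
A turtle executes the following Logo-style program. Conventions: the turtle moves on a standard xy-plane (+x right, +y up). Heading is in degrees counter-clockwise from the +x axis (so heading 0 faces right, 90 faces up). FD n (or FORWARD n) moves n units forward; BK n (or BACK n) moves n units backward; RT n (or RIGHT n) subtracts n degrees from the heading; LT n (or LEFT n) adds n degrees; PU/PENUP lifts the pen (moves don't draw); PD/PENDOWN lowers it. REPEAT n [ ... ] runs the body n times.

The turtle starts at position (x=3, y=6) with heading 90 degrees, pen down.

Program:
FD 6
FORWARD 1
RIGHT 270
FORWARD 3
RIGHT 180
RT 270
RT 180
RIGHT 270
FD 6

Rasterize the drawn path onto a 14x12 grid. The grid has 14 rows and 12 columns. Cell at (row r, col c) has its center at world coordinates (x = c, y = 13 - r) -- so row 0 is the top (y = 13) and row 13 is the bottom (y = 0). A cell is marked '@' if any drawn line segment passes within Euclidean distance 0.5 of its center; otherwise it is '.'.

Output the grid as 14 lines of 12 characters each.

Answer: @@@@@@@.....
...@........
...@........
...@........
...@........
...@........
...@........
...@........
............
............
............
............
............
............

Derivation:
Segment 0: (3,6) -> (3,12)
Segment 1: (3,12) -> (3,13)
Segment 2: (3,13) -> (0,13)
Segment 3: (0,13) -> (6,13)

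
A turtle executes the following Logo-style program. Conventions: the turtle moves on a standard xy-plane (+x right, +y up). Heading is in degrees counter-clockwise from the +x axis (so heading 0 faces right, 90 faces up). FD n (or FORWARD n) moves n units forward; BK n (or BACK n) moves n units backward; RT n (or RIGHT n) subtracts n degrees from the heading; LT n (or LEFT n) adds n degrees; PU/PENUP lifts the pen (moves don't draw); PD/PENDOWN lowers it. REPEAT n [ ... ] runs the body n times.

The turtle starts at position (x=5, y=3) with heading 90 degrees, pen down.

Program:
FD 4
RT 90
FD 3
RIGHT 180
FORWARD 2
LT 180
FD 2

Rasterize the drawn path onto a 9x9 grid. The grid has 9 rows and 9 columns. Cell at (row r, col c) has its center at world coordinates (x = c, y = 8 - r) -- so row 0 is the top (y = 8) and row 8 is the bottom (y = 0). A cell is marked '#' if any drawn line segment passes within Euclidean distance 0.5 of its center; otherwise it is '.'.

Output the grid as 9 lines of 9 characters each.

Answer: .........
.....####
.....#...
.....#...
.....#...
.....#...
.........
.........
.........

Derivation:
Segment 0: (5,3) -> (5,7)
Segment 1: (5,7) -> (8,7)
Segment 2: (8,7) -> (6,7)
Segment 3: (6,7) -> (8,7)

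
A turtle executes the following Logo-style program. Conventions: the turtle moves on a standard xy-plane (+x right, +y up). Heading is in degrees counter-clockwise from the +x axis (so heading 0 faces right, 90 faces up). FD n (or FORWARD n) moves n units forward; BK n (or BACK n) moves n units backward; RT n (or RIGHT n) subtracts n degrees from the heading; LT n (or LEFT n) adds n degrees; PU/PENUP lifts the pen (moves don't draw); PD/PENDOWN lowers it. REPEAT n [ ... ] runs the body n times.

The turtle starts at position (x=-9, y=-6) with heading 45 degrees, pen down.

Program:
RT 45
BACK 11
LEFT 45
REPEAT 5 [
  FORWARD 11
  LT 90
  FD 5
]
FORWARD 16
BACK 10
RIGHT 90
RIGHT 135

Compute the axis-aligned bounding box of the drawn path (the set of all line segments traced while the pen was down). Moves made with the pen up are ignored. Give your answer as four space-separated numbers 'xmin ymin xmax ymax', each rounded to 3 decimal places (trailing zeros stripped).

Executing turtle program step by step:
Start: pos=(-9,-6), heading=45, pen down
RT 45: heading 45 -> 0
BK 11: (-9,-6) -> (-20,-6) [heading=0, draw]
LT 45: heading 0 -> 45
REPEAT 5 [
  -- iteration 1/5 --
  FD 11: (-20,-6) -> (-12.222,1.778) [heading=45, draw]
  LT 90: heading 45 -> 135
  FD 5: (-12.222,1.778) -> (-15.757,5.314) [heading=135, draw]
  -- iteration 2/5 --
  FD 11: (-15.757,5.314) -> (-23.536,13.092) [heading=135, draw]
  LT 90: heading 135 -> 225
  FD 5: (-23.536,13.092) -> (-27.071,9.556) [heading=225, draw]
  -- iteration 3/5 --
  FD 11: (-27.071,9.556) -> (-34.849,1.778) [heading=225, draw]
  LT 90: heading 225 -> 315
  FD 5: (-34.849,1.778) -> (-31.314,-1.757) [heading=315, draw]
  -- iteration 4/5 --
  FD 11: (-31.314,-1.757) -> (-23.536,-9.536) [heading=315, draw]
  LT 90: heading 315 -> 45
  FD 5: (-23.536,-9.536) -> (-20,-6) [heading=45, draw]
  -- iteration 5/5 --
  FD 11: (-20,-6) -> (-12.222,1.778) [heading=45, draw]
  LT 90: heading 45 -> 135
  FD 5: (-12.222,1.778) -> (-15.757,5.314) [heading=135, draw]
]
FD 16: (-15.757,5.314) -> (-27.071,16.627) [heading=135, draw]
BK 10: (-27.071,16.627) -> (-20,9.556) [heading=135, draw]
RT 90: heading 135 -> 45
RT 135: heading 45 -> 270
Final: pos=(-20,9.556), heading=270, 13 segment(s) drawn

Segment endpoints: x in {-34.849, -31.314, -27.071, -27.071, -23.536, -20, -20, -15.757, -12.222, -12.222, -9}, y in {-9.536, -6, -6, -1.757, 1.778, 1.778, 1.778, 5.314, 5.314, 9.556, 9.556, 13.092, 16.627}
xmin=-34.849, ymin=-9.536, xmax=-9, ymax=16.627

Answer: -34.849 -9.536 -9 16.627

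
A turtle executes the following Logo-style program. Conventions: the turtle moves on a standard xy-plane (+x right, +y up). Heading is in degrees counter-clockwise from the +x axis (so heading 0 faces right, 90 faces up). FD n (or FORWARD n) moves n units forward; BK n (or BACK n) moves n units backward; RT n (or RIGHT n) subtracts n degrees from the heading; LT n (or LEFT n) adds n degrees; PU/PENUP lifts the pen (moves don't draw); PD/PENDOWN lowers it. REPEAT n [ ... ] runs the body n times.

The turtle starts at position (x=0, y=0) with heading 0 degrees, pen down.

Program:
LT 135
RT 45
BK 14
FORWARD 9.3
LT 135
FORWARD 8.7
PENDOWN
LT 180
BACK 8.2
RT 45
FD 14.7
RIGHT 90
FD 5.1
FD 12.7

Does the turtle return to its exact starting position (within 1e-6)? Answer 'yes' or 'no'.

Executing turtle program step by step:
Start: pos=(0,0), heading=0, pen down
LT 135: heading 0 -> 135
RT 45: heading 135 -> 90
BK 14: (0,0) -> (0,-14) [heading=90, draw]
FD 9.3: (0,-14) -> (0,-4.7) [heading=90, draw]
LT 135: heading 90 -> 225
FD 8.7: (0,-4.7) -> (-6.152,-10.852) [heading=225, draw]
PD: pen down
LT 180: heading 225 -> 45
BK 8.2: (-6.152,-10.852) -> (-11.95,-16.65) [heading=45, draw]
RT 45: heading 45 -> 0
FD 14.7: (-11.95,-16.65) -> (2.75,-16.65) [heading=0, draw]
RT 90: heading 0 -> 270
FD 5.1: (2.75,-16.65) -> (2.75,-21.75) [heading=270, draw]
FD 12.7: (2.75,-21.75) -> (2.75,-34.45) [heading=270, draw]
Final: pos=(2.75,-34.45), heading=270, 7 segment(s) drawn

Start position: (0, 0)
Final position: (2.75, -34.45)
Distance = 34.56; >= 1e-6 -> NOT closed

Answer: no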